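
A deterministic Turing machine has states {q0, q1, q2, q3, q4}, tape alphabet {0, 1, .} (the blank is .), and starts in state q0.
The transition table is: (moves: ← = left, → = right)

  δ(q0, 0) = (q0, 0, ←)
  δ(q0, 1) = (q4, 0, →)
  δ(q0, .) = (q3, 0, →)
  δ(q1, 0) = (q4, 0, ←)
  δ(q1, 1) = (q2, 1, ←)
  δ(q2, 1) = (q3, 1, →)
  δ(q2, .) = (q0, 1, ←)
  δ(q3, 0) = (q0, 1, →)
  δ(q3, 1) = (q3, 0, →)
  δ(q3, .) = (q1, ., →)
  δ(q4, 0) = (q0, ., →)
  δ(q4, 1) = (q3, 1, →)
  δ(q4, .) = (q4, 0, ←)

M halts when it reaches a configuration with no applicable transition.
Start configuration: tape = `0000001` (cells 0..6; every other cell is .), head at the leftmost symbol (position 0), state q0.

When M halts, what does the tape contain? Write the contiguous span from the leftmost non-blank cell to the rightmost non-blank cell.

000000.010

state=q0 head=0 tape=.[0]000001....   (q0,0)→(q0,0,←)
state=q0 head=-1 tape=[.]0000001....   (q0,.)→(q3,0,→)
state=q3 head=0 tape=0[0]000001....   (q3,0)→(q0,1,→)
state=q0 head=1 tape=01[0]00001....   (q0,0)→(q0,0,←)
state=q0 head=0 tape=0[1]000001....   (q0,1)→(q4,0,→)
state=q4 head=1 tape=00[0]00001....   (q4,0)→(q0,.,→)
state=q0 head=2 tape=00.[0]0001....   (q0,0)→(q0,0,←)
state=q0 head=1 tape=00[.]00001....   (q0,.)→(q3,0,→)
state=q3 head=2 tape=000[0]0001....   (q3,0)→(q0,1,→)
state=q0 head=3 tape=0001[0]001....   (q0,0)→(q0,0,←)
state=q0 head=2 tape=000[1]0001....   (q0,1)→(q4,0,→)
state=q4 head=3 tape=0000[0]001....   (q4,0)→(q0,.,→)
state=q0 head=4 tape=0000.[0]01....   (q0,0)→(q0,0,←)
state=q0 head=3 tape=0000[.]001....   (q0,.)→(q3,0,→)
state=q3 head=4 tape=00000[0]01....   (q3,0)→(q0,1,→)
state=q0 head=5 tape=000001[0]1....   (q0,0)→(q0,0,←)
state=q0 head=4 tape=00000[1]01....   (q0,1)→(q4,0,→)
state=q4 head=5 tape=000000[0]1....   (q4,0)→(q0,.,→)
state=q0 head=6 tape=000000.[1]....   (q0,1)→(q4,0,→)
state=q4 head=7 tape=000000.0[.]...   (q4,.)→(q4,0,←)
state=q4 head=6 tape=000000.[0]0...   (q4,0)→(q0,.,→)
state=q0 head=7 tape=000000..[0]...   (q0,0)→(q0,0,←)
state=q0 head=6 tape=000000.[.]0...   (q0,.)→(q3,0,→)
state=q3 head=7 tape=000000.0[0]...   (q3,0)→(q0,1,→)
state=q0 head=8 tape=000000.01[.]..   (q0,.)→(q3,0,→)
state=q3 head=9 tape=000000.010[.].   (q3,.)→(q1,.,→)
state=q1 head=10 tape=000000.010.[.]
The non-blank tape span at halt is 000000.010.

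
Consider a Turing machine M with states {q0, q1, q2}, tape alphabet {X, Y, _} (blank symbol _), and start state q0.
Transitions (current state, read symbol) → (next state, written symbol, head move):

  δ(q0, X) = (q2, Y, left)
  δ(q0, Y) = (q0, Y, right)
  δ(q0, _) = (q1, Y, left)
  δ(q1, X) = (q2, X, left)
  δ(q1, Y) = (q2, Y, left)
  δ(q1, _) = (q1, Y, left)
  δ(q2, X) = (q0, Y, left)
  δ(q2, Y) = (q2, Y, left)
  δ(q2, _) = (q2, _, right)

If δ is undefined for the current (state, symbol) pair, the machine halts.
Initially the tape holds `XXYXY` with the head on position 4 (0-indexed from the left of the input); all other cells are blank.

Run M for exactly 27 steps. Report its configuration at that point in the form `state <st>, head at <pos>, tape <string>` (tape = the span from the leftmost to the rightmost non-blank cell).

state q2, head at -1, tape YYYYYYY

state=q0 head=4 tape=_XXYX[Y]__   (q0,Y)→(q0,Y,right)
state=q0 head=5 tape=_XXYXY[_]_   (q0,_)→(q1,Y,left)
state=q1 head=4 tape=_XXYX[Y]Y_   (q1,Y)→(q2,Y,left)
state=q2 head=3 tape=_XXY[X]YY_   (q2,X)→(q0,Y,left)
state=q0 head=2 tape=_XX[Y]YYY_   (q0,Y)→(q0,Y,right)
state=q0 head=3 tape=_XXY[Y]YY_   (q0,Y)→(q0,Y,right)
state=q0 head=4 tape=_XXYY[Y]Y_   (q0,Y)→(q0,Y,right)
state=q0 head=5 tape=_XXYYY[Y]_   (q0,Y)→(q0,Y,right)
state=q0 head=6 tape=_XXYYYY[_]   (q0,_)→(q1,Y,left)
state=q1 head=5 tape=_XXYYY[Y]Y   (q1,Y)→(q2,Y,left)
state=q2 head=4 tape=_XXYY[Y]YY   (q2,Y)→(q2,Y,left)
state=q2 head=3 tape=_XXY[Y]YYY   (q2,Y)→(q2,Y,left)
state=q2 head=2 tape=_XX[Y]YYYY   (q2,Y)→(q2,Y,left)
state=q2 head=1 tape=_X[X]YYYYY   (q2,X)→(q0,Y,left)
state=q0 head=0 tape=_[X]YYYYYY   (q0,X)→(q2,Y,left)
state=q2 head=-1 tape=[_]YYYYYYY   (q2,_)→(q2,_,right)
state=q2 head=0 tape=_[Y]YYYYYY   (q2,Y)→(q2,Y,left)
state=q2 head=-1 tape=[_]YYYYYYY   (q2,_)→(q2,_,right)
state=q2 head=0 tape=_[Y]YYYYYY   (q2,Y)→(q2,Y,left)
state=q2 head=-1 tape=[_]YYYYYYY   (q2,_)→(q2,_,right)
state=q2 head=0 tape=_[Y]YYYYYY   (q2,Y)→(q2,Y,left)
state=q2 head=-1 tape=[_]YYYYYYY   (q2,_)→(q2,_,right)
state=q2 head=0 tape=_[Y]YYYYYY   (q2,Y)→(q2,Y,left)
state=q2 head=-1 tape=[_]YYYYYYY   (q2,_)→(q2,_,right)
state=q2 head=0 tape=_[Y]YYYYYY   (q2,Y)→(q2,Y,left)
state=q2 head=-1 tape=[_]YYYYYYY   (q2,_)→(q2,_,right)
state=q2 head=0 tape=_[Y]YYYYYY   (q2,Y)→(q2,Y,left)
state=q2 head=-1 tape=[_]YYYYYYY
After 27 steps: state q2, head at -1, tape YYYYYYY.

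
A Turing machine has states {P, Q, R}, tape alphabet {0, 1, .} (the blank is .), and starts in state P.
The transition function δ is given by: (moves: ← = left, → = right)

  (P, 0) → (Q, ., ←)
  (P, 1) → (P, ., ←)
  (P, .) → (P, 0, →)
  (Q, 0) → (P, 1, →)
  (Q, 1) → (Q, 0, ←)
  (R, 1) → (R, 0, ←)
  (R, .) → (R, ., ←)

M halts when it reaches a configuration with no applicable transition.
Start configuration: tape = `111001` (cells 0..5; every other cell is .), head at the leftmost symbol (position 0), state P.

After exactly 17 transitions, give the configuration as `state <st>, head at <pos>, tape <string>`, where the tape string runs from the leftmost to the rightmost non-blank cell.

P | .[1]11001   read 1 → write ., move ←, go to P
P | [.].11001   read . → write 0, move →, go to P
P | 0[.]11001   read . → write 0, move →, go to P
P | 00[1]1001   read 1 → write ., move ←, go to P
P | 0[0].1001   read 0 → write ., move ←, go to Q
Q | [0]..1001   read 0 → write 1, move →, go to P
P | 1[.].1001   read . → write 0, move →, go to P
P | 10[.]1001   read . → write 0, move →, go to P
P | 100[1]001   read 1 → write ., move ←, go to P
P | 10[0].001   read 0 → write ., move ←, go to Q
Q | 1[0]..001   read 0 → write 1, move →, go to P
P | 11[.].001   read . → write 0, move →, go to P
P | 110[.]001   read . → write 0, move →, go to P
P | 1100[0]01   read 0 → write ., move ←, go to Q
Q | 110[0].01   read 0 → write 1, move →, go to P
P | 1101[.]01   read . → write 0, move →, go to P
P | 11010[0]1   read 0 → write ., move ←, go to Q
Q | 1101[0].1
After 17 steps: state Q, head at 3, tape 11010.1.

state Q, head at 3, tape 11010.1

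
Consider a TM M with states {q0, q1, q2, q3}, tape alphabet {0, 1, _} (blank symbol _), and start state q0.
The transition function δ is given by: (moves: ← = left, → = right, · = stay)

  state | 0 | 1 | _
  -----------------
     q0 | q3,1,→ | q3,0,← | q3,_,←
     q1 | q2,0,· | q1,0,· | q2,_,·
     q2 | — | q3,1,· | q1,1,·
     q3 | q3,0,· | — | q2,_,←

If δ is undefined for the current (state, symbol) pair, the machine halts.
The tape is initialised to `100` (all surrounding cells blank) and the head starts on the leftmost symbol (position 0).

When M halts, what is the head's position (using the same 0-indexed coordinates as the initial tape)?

q0 | __[1]00   read 1 → write 0, move ←, go to q3
q3 | _[_]000   read _ → write _, move ←, go to q2
q2 | [_]_000   read _ → write 1, move ·, go to q1
q1 | [1]_000   read 1 → write 0, move ·, go to q1
q1 | [0]_000   read 0 → write 0, move ·, go to q2
q2 | [0]_000
At halt the head is at cell -2.

-2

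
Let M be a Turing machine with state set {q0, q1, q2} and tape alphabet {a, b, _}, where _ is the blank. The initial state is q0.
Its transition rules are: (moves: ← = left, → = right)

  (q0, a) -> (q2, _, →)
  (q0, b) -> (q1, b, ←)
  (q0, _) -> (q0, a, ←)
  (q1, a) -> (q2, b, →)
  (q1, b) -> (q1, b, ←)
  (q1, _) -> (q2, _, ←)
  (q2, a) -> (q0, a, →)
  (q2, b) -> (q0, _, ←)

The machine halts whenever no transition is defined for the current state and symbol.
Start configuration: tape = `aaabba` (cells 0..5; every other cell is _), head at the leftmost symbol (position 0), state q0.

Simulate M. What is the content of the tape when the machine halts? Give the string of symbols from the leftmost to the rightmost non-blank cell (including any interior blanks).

q0 | [a]aabba   read a → write _, move →, go to q2
q2 | _[a]abba   read a → write a, move →, go to q0
q0 | _a[a]bba   read a → write _, move →, go to q2
q2 | _a_[b]ba   read b → write _, move ←, go to q0
q0 | _a[_]_ba   read _ → write a, move ←, go to q0
q0 | _[a]a_ba   read a → write _, move →, go to q2
q2 | __[a]_ba   read a → write a, move →, go to q0
q0 | __a[_]ba   read _ → write a, move ←, go to q0
q0 | __[a]aba   read a → write _, move →, go to q2
q2 | ___[a]ba   read a → write a, move →, go to q0
q0 | ___a[b]a   read b → write b, move ←, go to q1
q1 | ___[a]ba   read a → write b, move →, go to q2
q2 | ___b[b]a   read b → write _, move ←, go to q0
q0 | ___[b]_a   read b → write b, move ←, go to q1
q1 | __[_]b_a   read _ → write _, move ←, go to q2
q2 | _[_]_b_a
The non-blank tape span at halt is b_a.

b_a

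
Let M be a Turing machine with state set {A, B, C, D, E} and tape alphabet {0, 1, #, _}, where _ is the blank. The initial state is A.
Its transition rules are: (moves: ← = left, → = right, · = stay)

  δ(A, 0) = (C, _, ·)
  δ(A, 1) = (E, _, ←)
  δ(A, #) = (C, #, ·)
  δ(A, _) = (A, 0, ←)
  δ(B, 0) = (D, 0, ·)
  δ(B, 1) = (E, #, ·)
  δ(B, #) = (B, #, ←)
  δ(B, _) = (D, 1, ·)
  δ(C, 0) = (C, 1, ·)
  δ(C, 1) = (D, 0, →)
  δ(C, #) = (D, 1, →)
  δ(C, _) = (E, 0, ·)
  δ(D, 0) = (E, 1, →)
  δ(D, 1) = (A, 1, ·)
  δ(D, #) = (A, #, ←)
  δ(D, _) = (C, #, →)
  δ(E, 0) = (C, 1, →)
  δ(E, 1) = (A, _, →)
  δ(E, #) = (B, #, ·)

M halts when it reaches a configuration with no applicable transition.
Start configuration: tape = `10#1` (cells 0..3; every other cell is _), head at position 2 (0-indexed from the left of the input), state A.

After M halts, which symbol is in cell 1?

1

state=A head=2 tape=10[#]1_   (A,#)→(C,#,·)
state=C head=2 tape=10[#]1_   (C,#)→(D,1,→)
state=D head=3 tape=101[1]_   (D,1)→(A,1,·)
state=A head=3 tape=101[1]_   (A,1)→(E,_,←)
state=E head=2 tape=10[1]__   (E,1)→(A,_,→)
state=A head=3 tape=10_[_]_   (A,_)→(A,0,←)
state=A head=2 tape=10[_]0_   (A,_)→(A,0,←)
state=A head=1 tape=1[0]00_   (A,0)→(C,_,·)
state=C head=1 tape=1[_]00_   (C,_)→(E,0,·)
state=E head=1 tape=1[0]00_   (E,0)→(C,1,→)
state=C head=2 tape=11[0]0_   (C,0)→(C,1,·)
state=C head=2 tape=11[1]0_   (C,1)→(D,0,→)
state=D head=3 tape=110[0]_   (D,0)→(E,1,→)
state=E head=4 tape=1101[_]
Cell 1 holds 1 when M halts.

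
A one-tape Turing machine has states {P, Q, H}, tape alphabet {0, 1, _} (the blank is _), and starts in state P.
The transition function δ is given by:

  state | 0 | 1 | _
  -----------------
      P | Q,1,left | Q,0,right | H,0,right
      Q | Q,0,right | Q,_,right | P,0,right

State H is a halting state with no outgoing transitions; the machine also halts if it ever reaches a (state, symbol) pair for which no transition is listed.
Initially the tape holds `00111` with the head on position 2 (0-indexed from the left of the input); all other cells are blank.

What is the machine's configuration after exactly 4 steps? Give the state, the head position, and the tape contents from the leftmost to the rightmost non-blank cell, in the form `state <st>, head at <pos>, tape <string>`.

state P, head at 6, tape 000__0

P | 00[1]11__   read 1 → write 0, move right, go to Q
Q | 000[1]1__   read 1 → write _, move right, go to Q
Q | 000_[1]__   read 1 → write _, move right, go to Q
Q | 000__[_]_   read _ → write 0, move right, go to P
P | 000__0[_]
After 4 steps: state P, head at 6, tape 000__0.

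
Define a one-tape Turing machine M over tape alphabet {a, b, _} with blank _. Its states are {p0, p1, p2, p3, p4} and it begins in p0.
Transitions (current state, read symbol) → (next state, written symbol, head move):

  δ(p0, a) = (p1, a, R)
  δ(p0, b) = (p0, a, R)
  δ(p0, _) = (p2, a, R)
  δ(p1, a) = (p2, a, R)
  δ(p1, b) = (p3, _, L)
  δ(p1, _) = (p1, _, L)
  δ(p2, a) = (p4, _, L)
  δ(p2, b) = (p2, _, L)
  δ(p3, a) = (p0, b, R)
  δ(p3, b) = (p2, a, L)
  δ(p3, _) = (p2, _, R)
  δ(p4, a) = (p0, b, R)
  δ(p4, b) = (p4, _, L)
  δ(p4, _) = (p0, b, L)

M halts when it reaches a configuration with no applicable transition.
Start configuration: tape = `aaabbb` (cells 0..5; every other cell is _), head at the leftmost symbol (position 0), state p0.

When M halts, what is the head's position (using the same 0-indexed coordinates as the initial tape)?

2

p0 | [a]aabbb   read a → write a, move R, go to p1
p1 | a[a]abbb   read a → write a, move R, go to p2
p2 | aa[a]bbb   read a → write _, move L, go to p4
p4 | a[a]_bbb   read a → write b, move R, go to p0
p0 | ab[_]bbb   read _ → write a, move R, go to p2
p2 | aba[b]bb   read b → write _, move L, go to p2
p2 | ab[a]_bb   read a → write _, move L, go to p4
p4 | a[b]__bb   read b → write _, move L, go to p4
p4 | [a]___bb   read a → write b, move R, go to p0
p0 | b[_]__bb   read _ → write a, move R, go to p2
p2 | ba[_]_bb
At halt the head is at cell 2.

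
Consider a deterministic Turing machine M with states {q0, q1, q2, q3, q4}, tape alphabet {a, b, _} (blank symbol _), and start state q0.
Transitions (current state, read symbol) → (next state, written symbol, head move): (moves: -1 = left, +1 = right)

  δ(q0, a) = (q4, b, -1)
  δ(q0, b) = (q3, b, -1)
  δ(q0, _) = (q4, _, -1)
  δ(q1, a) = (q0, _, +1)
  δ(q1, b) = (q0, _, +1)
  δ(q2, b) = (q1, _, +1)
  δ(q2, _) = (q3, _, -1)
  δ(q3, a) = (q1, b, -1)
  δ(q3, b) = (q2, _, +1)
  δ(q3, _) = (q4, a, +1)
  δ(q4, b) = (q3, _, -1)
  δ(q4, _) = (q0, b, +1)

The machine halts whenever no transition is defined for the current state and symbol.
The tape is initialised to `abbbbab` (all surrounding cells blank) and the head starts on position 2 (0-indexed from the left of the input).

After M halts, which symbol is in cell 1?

_

state=q0 head=2 tape=ab[b]bbab   (q0,b)→(q3,b,-1)
state=q3 head=1 tape=a[b]bbbab   (q3,b)→(q2,_,+1)
state=q2 head=2 tape=a_[b]bbab   (q2,b)→(q1,_,+1)
state=q1 head=3 tape=a__[b]bab   (q1,b)→(q0,_,+1)
state=q0 head=4 tape=a___[b]ab   (q0,b)→(q3,b,-1)
state=q3 head=3 tape=a__[_]bab   (q3,_)→(q4,a,+1)
state=q4 head=4 tape=a__a[b]ab   (q4,b)→(q3,_,-1)
state=q3 head=3 tape=a__[a]_ab   (q3,a)→(q1,b,-1)
state=q1 head=2 tape=a_[_]b_ab
Cell 1 holds _ when M halts.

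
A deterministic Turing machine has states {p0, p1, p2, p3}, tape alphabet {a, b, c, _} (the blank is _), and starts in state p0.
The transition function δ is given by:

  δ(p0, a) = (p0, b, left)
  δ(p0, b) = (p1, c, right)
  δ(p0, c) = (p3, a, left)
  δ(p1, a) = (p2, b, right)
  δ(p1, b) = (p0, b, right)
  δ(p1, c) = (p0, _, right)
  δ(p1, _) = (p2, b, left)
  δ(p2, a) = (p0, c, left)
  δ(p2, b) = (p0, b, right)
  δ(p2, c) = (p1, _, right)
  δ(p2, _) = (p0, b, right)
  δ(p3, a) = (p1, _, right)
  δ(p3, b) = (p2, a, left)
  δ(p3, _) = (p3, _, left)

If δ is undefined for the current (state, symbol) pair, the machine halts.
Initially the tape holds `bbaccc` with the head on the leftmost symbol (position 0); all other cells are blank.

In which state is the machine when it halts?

p3

state=p0 head=0 tape=[b]baccc   (p0,b)→(p1,c,right)
state=p1 head=1 tape=c[b]accc   (p1,b)→(p0,b,right)
state=p0 head=2 tape=cb[a]ccc   (p0,a)→(p0,b,left)
state=p0 head=1 tape=c[b]bccc   (p0,b)→(p1,c,right)
state=p1 head=2 tape=cc[b]ccc   (p1,b)→(p0,b,right)
state=p0 head=3 tape=ccb[c]cc   (p0,c)→(p3,a,left)
state=p3 head=2 tape=cc[b]acc   (p3,b)→(p2,a,left)
state=p2 head=1 tape=c[c]aacc   (p2,c)→(p1,_,right)
state=p1 head=2 tape=c_[a]acc   (p1,a)→(p2,b,right)
state=p2 head=3 tape=c_b[a]cc   (p2,a)→(p0,c,left)
state=p0 head=2 tape=c_[b]ccc   (p0,b)→(p1,c,right)
state=p1 head=3 tape=c_c[c]cc   (p1,c)→(p0,_,right)
state=p0 head=4 tape=c_c_[c]c   (p0,c)→(p3,a,left)
state=p3 head=3 tape=c_c[_]ac   (p3,_)→(p3,_,left)
state=p3 head=2 tape=c_[c]_ac
No transition is defined for (p3, c); M halts in state p3.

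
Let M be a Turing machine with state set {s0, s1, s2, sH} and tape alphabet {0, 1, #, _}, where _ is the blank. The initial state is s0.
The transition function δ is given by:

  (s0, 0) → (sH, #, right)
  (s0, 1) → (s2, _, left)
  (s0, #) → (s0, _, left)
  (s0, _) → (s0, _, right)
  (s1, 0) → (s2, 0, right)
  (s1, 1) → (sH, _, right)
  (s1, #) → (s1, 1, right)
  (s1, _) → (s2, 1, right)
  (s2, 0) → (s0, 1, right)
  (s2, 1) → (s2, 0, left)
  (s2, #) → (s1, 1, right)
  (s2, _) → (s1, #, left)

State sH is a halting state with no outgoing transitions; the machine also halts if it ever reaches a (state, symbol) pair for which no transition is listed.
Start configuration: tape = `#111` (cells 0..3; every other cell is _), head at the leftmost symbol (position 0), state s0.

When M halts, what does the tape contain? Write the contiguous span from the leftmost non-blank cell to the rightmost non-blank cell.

1101#01

s0 | ___[#]111   read # → write _, move left, go to s0
s0 | __[_]_111   read _ → write _, move right, go to s0
s0 | ___[_]111   read _ → write _, move right, go to s0
s0 | ____[1]11   read 1 → write _, move left, go to s2
s2 | ___[_]_11   read _ → write #, move left, go to s1
s1 | __[_]#_11   read _ → write 1, move right, go to s2
s2 | __1[#]_11   read # → write 1, move right, go to s1
s1 | __11[_]11   read _ → write 1, move right, go to s2
s2 | __111[1]1   read 1 → write 0, move left, go to s2
s2 | __11[1]01   read 1 → write 0, move left, go to s2
s2 | __1[1]001   read 1 → write 0, move left, go to s2
s2 | __[1]0001   read 1 → write 0, move left, go to s2
s2 | _[_]00001   read _ → write #, move left, go to s1
s1 | [_]#00001   read _ → write 1, move right, go to s2
s2 | 1[#]00001   read # → write 1, move right, go to s1
s1 | 11[0]0001   read 0 → write 0, move right, go to s2
s2 | 110[0]001   read 0 → write 1, move right, go to s0
s0 | 1101[0]01   read 0 → write #, move right, go to sH
sH | 1101#[0]1
The non-blank tape span at halt is 1101#01.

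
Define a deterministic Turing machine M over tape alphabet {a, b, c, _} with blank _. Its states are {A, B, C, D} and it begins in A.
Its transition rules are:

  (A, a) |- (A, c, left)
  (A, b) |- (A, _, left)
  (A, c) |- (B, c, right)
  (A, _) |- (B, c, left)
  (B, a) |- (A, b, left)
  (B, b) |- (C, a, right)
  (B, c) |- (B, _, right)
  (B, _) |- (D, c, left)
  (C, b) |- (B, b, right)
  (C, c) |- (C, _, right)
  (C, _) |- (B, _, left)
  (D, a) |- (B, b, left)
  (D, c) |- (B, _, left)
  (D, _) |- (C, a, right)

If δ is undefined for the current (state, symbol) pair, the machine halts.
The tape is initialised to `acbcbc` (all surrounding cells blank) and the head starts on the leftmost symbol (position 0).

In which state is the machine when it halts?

state=A head=0 tape=___[a]cbcbc_   (A,a)→(A,c,left)
state=A head=-1 tape=__[_]ccbcbc_   (A,_)→(B,c,left)
state=B head=-2 tape=_[_]cccbcbc_   (B,_)→(D,c,left)
state=D head=-3 tape=[_]ccccbcbc_   (D,_)→(C,a,right)
state=C head=-2 tape=a[c]cccbcbc_   (C,c)→(C,_,right)
state=C head=-1 tape=a_[c]ccbcbc_   (C,c)→(C,_,right)
state=C head=0 tape=a__[c]cbcbc_   (C,c)→(C,_,right)
state=C head=1 tape=a___[c]bcbc_   (C,c)→(C,_,right)
state=C head=2 tape=a____[b]cbc_   (C,b)→(B,b,right)
state=B head=3 tape=a____b[c]bc_   (B,c)→(B,_,right)
state=B head=4 tape=a____b_[b]c_   (B,b)→(C,a,right)
state=C head=5 tape=a____b_a[c]_   (C,c)→(C,_,right)
state=C head=6 tape=a____b_a_[_]   (C,_)→(B,_,left)
state=B head=5 tape=a____b_a[_]_   (B,_)→(D,c,left)
state=D head=4 tape=a____b_[a]c_   (D,a)→(B,b,left)
state=B head=3 tape=a____b[_]bc_   (B,_)→(D,c,left)
state=D head=2 tape=a____[b]cbc_
No transition is defined for (D, b); M halts in state D.

D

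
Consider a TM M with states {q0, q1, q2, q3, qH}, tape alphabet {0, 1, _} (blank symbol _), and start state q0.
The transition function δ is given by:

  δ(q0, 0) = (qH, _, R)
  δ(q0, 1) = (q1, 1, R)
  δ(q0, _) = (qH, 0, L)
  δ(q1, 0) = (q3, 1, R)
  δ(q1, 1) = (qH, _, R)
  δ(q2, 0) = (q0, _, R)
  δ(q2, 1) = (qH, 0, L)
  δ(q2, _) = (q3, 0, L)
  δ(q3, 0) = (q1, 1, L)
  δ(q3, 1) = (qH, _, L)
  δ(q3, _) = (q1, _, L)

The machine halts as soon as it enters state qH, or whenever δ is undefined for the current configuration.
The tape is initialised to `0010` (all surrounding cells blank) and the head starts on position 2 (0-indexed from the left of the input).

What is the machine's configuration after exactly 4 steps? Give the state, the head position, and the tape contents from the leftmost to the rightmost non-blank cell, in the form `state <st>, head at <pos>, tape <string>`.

state=q0 head=2 tape=00[1]0_   (q0,1)→(q1,1,R)
state=q1 head=3 tape=001[0]_   (q1,0)→(q3,1,R)
state=q3 head=4 tape=0011[_]   (q3,_)→(q1,_,L)
state=q1 head=3 tape=001[1]_   (q1,1)→(qH,_,R)
state=qH head=4 tape=001_[_]
After 4 steps: state qH, head at 4, tape 001.

state qH, head at 4, tape 001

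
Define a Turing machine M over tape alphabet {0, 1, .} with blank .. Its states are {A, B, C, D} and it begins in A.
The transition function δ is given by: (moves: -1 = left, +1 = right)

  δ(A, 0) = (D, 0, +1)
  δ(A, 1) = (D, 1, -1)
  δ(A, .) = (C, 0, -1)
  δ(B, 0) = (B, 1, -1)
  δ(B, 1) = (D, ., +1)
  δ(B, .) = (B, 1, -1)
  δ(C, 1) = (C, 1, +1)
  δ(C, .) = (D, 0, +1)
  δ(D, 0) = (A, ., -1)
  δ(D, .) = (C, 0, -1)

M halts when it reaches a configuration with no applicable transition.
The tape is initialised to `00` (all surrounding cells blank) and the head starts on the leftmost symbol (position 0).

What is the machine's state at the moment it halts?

C

state=A head=0 tape=[0]0   (A,0)→(D,0,+1)
state=D head=1 tape=0[0]   (D,0)→(A,.,-1)
state=A head=0 tape=[0].   (A,0)→(D,0,+1)
state=D head=1 tape=0[.]   (D,.)→(C,0,-1)
state=C head=0 tape=[0]0
No transition is defined for (C, 0); M halts in state C.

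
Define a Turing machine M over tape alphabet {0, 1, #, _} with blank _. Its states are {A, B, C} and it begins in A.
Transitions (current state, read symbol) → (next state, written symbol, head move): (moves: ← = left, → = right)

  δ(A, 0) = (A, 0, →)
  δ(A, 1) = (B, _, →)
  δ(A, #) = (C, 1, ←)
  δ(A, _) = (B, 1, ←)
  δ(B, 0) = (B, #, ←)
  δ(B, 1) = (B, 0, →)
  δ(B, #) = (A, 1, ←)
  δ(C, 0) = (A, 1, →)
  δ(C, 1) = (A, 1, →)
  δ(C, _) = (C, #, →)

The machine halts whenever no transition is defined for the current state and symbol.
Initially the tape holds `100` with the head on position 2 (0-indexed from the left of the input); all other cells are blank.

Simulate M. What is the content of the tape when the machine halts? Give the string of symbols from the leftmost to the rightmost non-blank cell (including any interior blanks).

#111

state=A head=2 tape=_10[0]_   (A,0)→(A,0,→)
state=A head=3 tape=_100[_]   (A,_)→(B,1,←)
state=B head=2 tape=_10[0]1   (B,0)→(B,#,←)
state=B head=1 tape=_1[0]#1   (B,0)→(B,#,←)
state=B head=0 tape=_[1]##1   (B,1)→(B,0,→)
state=B head=1 tape=_0[#]#1   (B,#)→(A,1,←)
state=A head=0 tape=_[0]1#1   (A,0)→(A,0,→)
state=A head=1 tape=_0[1]#1   (A,1)→(B,_,→)
state=B head=2 tape=_0_[#]1   (B,#)→(A,1,←)
state=A head=1 tape=_0[_]11   (A,_)→(B,1,←)
state=B head=0 tape=_[0]111   (B,0)→(B,#,←)
state=B head=-1 tape=[_]#111
The non-blank tape span at halt is #111.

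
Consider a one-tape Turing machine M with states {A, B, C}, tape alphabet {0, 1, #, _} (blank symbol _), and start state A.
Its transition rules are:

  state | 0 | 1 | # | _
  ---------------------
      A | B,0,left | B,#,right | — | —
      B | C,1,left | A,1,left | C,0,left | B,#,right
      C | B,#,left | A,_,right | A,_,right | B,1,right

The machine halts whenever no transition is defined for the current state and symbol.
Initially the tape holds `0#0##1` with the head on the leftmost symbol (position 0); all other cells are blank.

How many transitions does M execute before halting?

30

state=A head=0 tape=_[0]#0##1   (A,0)→(B,0,left)
state=B head=-1 tape=[_]0#0##1   (B,_)→(B,#,right)
state=B head=0 tape=#[0]#0##1   (B,0)→(C,1,left)
state=C head=-1 tape=[#]1#0##1   (C,#)→(A,_,right)
state=A head=0 tape=_[1]#0##1   (A,1)→(B,#,right)
state=B head=1 tape=_#[#]0##1   (B,#)→(C,0,left)
state=C head=0 tape=_[#]00##1   (C,#)→(A,_,right)
state=A head=1 tape=__[0]0##1   (A,0)→(B,0,left)
state=B head=0 tape=_[_]00##1   (B,_)→(B,#,right)
state=B head=1 tape=_#[0]0##1   (B,0)→(C,1,left)
state=C head=0 tape=_[#]10##1   (C,#)→(A,_,right)
state=A head=1 tape=__[1]0##1   (A,1)→(B,#,right)
state=B head=2 tape=__#[0]##1   (B,0)→(C,1,left)
state=C head=1 tape=__[#]1##1   (C,#)→(A,_,right)
state=A head=2 tape=___[1]##1   (A,1)→(B,#,right)
state=B head=3 tape=___#[#]#1   (B,#)→(C,0,left)
state=C head=2 tape=___[#]0#1   (C,#)→(A,_,right)
state=A head=3 tape=____[0]#1   (A,0)→(B,0,left)
state=B head=2 tape=___[_]0#1   (B,_)→(B,#,right)
state=B head=3 tape=___#[0]#1   (B,0)→(C,1,left)
state=C head=2 tape=___[#]1#1   (C,#)→(A,_,right)
state=A head=3 tape=____[1]#1   (A,1)→(B,#,right)
state=B head=4 tape=____#[#]1   (B,#)→(C,0,left)
state=C head=3 tape=____[#]01   (C,#)→(A,_,right)
state=A head=4 tape=_____[0]1   (A,0)→(B,0,left)
state=B head=3 tape=____[_]01   (B,_)→(B,#,right)
state=B head=4 tape=____#[0]1   (B,0)→(C,1,left)
state=C head=3 tape=____[#]11   (C,#)→(A,_,right)
state=A head=4 tape=_____[1]1   (A,1)→(B,#,right)
state=B head=5 tape=_____#[1]   (B,1)→(A,1,left)
state=A head=4 tape=_____[#]1
M halts after 30 transitions.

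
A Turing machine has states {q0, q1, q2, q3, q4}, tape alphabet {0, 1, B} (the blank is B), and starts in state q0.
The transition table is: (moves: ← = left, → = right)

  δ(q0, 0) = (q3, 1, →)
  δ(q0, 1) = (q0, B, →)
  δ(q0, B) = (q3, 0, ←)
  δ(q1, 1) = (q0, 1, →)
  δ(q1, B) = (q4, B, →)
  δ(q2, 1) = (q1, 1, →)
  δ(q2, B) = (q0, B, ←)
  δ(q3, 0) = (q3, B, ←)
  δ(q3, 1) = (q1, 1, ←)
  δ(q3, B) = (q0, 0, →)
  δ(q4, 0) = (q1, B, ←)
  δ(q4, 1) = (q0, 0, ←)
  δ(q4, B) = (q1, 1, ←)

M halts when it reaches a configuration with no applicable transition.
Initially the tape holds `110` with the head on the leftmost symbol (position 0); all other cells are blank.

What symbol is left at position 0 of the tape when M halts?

0

state=q0 head=0 tape=[1]10BB   (q0,1)→(q0,B,→)
state=q0 head=1 tape=B[1]0BB   (q0,1)→(q0,B,→)
state=q0 head=2 tape=BB[0]BB   (q0,0)→(q3,1,→)
state=q3 head=3 tape=BB1[B]B   (q3,B)→(q0,0,→)
state=q0 head=4 tape=BB10[B]   (q0,B)→(q3,0,←)
state=q3 head=3 tape=BB1[0]0   (q3,0)→(q3,B,←)
state=q3 head=2 tape=BB[1]B0   (q3,1)→(q1,1,←)
state=q1 head=1 tape=B[B]1B0   (q1,B)→(q4,B,→)
state=q4 head=2 tape=BB[1]B0   (q4,1)→(q0,0,←)
state=q0 head=1 tape=B[B]0B0   (q0,B)→(q3,0,←)
state=q3 head=0 tape=[B]00B0   (q3,B)→(q0,0,→)
state=q0 head=1 tape=0[0]0B0   (q0,0)→(q3,1,→)
state=q3 head=2 tape=01[0]B0   (q3,0)→(q3,B,←)
state=q3 head=1 tape=0[1]BB0   (q3,1)→(q1,1,←)
state=q1 head=0 tape=[0]1BB0
Cell 0 holds 0 when M halts.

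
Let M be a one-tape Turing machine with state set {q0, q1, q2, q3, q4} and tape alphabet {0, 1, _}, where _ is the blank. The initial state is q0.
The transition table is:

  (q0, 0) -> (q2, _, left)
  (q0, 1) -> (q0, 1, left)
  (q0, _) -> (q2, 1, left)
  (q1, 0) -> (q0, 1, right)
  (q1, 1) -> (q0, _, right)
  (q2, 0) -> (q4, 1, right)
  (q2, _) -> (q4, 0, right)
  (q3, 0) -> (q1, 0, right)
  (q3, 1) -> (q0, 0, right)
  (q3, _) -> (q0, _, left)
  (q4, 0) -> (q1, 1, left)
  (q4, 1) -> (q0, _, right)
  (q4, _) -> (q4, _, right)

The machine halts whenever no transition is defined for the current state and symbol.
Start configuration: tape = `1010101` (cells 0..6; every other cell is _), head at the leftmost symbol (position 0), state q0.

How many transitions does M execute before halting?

10

q0 | __[1]010101   read 1 → write 1, move left, go to q0
q0 | _[_]1010101   read _ → write 1, move left, go to q2
q2 | [_]11010101   read _ → write 0, move right, go to q4
q4 | 0[1]1010101   read 1 → write _, move right, go to q0
q0 | 0_[1]010101   read 1 → write 1, move left, go to q0
q0 | 0[_]1010101   read _ → write 1, move left, go to q2
q2 | [0]11010101   read 0 → write 1, move right, go to q4
q4 | 1[1]1010101   read 1 → write _, move right, go to q0
q0 | 1_[1]010101   read 1 → write 1, move left, go to q0
q0 | 1[_]1010101   read _ → write 1, move left, go to q2
q2 | [1]11010101
M halts after 10 transitions.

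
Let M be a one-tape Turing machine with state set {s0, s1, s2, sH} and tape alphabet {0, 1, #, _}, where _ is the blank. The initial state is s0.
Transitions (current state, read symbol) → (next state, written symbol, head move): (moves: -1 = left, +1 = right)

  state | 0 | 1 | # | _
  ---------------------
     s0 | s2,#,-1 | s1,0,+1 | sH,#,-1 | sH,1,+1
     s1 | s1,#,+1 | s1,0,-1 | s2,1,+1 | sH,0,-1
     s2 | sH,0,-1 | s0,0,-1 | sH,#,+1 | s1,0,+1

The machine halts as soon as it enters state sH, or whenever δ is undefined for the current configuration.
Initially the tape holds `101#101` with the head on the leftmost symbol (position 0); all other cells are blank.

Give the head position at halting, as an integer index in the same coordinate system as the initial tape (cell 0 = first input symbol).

state=s0 head=0 tape=[1]01#101   (s0,1)→(s1,0,+1)
state=s1 head=1 tape=0[0]1#101   (s1,0)→(s1,#,+1)
state=s1 head=2 tape=0#[1]#101   (s1,1)→(s1,0,-1)
state=s1 head=1 tape=0[#]0#101   (s1,#)→(s2,1,+1)
state=s2 head=2 tape=01[0]#101   (s2,0)→(sH,0,-1)
state=sH head=1 tape=0[1]0#101
At halt the head is at cell 1.

1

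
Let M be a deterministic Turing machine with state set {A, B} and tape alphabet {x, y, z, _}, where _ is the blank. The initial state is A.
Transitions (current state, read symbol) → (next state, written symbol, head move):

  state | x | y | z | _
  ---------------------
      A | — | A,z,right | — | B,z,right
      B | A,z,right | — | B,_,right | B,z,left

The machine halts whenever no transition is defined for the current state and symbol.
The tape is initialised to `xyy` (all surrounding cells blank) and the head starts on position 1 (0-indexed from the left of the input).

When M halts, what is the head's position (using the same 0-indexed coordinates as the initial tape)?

1

state=A head=1 tape=x[y]y_____   (A,y)→(A,z,right)
state=A head=2 tape=xz[y]_____   (A,y)→(A,z,right)
state=A head=3 tape=xzz[_]____   (A,_)→(B,z,right)
state=B head=4 tape=xzzz[_]___   (B,_)→(B,z,left)
state=B head=3 tape=xzz[z]z___   (B,z)→(B,_,right)
state=B head=4 tape=xzz_[z]___   (B,z)→(B,_,right)
state=B head=5 tape=xzz__[_]__   (B,_)→(B,z,left)
state=B head=4 tape=xzz_[_]z__   (B,_)→(B,z,left)
state=B head=3 tape=xzz[_]zz__   (B,_)→(B,z,left)
state=B head=2 tape=xz[z]zzz__   (B,z)→(B,_,right)
state=B head=3 tape=xz_[z]zz__   (B,z)→(B,_,right)
state=B head=4 tape=xz__[z]z__   (B,z)→(B,_,right)
state=B head=5 tape=xz___[z]__   (B,z)→(B,_,right)
state=B head=6 tape=xz____[_]_   (B,_)→(B,z,left)
state=B head=5 tape=xz___[_]z_   (B,_)→(B,z,left)
state=B head=4 tape=xz__[_]zz_   (B,_)→(B,z,left)
state=B head=3 tape=xz_[_]zzz_   (B,_)→(B,z,left)
state=B head=2 tape=xz[_]zzzz_   (B,_)→(B,z,left)
state=B head=1 tape=x[z]zzzzz_   (B,z)→(B,_,right)
state=B head=2 tape=x_[z]zzzz_   (B,z)→(B,_,right)
state=B head=3 tape=x__[z]zzz_   (B,z)→(B,_,right)
state=B head=4 tape=x___[z]zz_   (B,z)→(B,_,right)
state=B head=5 tape=x____[z]z_   (B,z)→(B,_,right)
state=B head=6 tape=x_____[z]_   (B,z)→(B,_,right)
state=B head=7 tape=x______[_]   (B,_)→(B,z,left)
state=B head=6 tape=x_____[_]z   (B,_)→(B,z,left)
state=B head=5 tape=x____[_]zz   (B,_)→(B,z,left)
state=B head=4 tape=x___[_]zzz   (B,_)→(B,z,left)
state=B head=3 tape=x__[_]zzzz   (B,_)→(B,z,left)
state=B head=2 tape=x_[_]zzzzz   (B,_)→(B,z,left)
state=B head=1 tape=x[_]zzzzzz   (B,_)→(B,z,left)
state=B head=0 tape=[x]zzzzzzz   (B,x)→(A,z,right)
state=A head=1 tape=z[z]zzzzzz
At halt the head is at cell 1.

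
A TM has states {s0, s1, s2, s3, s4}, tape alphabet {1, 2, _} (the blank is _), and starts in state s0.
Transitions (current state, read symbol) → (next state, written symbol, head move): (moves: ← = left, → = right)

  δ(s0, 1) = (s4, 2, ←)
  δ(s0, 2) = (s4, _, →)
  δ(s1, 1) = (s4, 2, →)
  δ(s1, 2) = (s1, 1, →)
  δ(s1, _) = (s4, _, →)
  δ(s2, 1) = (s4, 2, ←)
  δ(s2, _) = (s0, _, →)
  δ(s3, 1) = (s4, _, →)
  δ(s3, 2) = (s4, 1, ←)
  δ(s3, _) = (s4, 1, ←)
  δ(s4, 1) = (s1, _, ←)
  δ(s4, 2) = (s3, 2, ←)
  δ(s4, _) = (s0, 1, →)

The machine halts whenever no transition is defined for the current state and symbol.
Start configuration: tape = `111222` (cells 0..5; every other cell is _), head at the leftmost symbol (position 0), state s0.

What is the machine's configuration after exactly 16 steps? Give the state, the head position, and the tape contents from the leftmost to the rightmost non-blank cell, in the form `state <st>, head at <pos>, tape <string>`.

state=s0 head=0 tape=_[1]11222   (s0,1)→(s4,2,←)
state=s4 head=-1 tape=[_]211222   (s4,_)→(s0,1,→)
state=s0 head=0 tape=1[2]11222   (s0,2)→(s4,_,→)
state=s4 head=1 tape=1_[1]1222   (s4,1)→(s1,_,←)
state=s1 head=0 tape=1[_]_1222   (s1,_)→(s4,_,→)
state=s4 head=1 tape=1_[_]1222   (s4,_)→(s0,1,→)
state=s0 head=2 tape=1_1[1]222   (s0,1)→(s4,2,←)
state=s4 head=1 tape=1_[1]2222   (s4,1)→(s1,_,←)
state=s1 head=0 tape=1[_]_2222   (s1,_)→(s4,_,→)
state=s4 head=1 tape=1_[_]2222   (s4,_)→(s0,1,→)
state=s0 head=2 tape=1_1[2]222   (s0,2)→(s4,_,→)
state=s4 head=3 tape=1_1_[2]22   (s4,2)→(s3,2,←)
state=s3 head=2 tape=1_1[_]222   (s3,_)→(s4,1,←)
state=s4 head=1 tape=1_[1]1222   (s4,1)→(s1,_,←)
state=s1 head=0 tape=1[_]_1222   (s1,_)→(s4,_,→)
state=s4 head=1 tape=1_[_]1222   (s4,_)→(s0,1,→)
state=s0 head=2 tape=1_1[1]222
After 16 steps: state s0, head at 2, tape 1_11222.

state s0, head at 2, tape 1_11222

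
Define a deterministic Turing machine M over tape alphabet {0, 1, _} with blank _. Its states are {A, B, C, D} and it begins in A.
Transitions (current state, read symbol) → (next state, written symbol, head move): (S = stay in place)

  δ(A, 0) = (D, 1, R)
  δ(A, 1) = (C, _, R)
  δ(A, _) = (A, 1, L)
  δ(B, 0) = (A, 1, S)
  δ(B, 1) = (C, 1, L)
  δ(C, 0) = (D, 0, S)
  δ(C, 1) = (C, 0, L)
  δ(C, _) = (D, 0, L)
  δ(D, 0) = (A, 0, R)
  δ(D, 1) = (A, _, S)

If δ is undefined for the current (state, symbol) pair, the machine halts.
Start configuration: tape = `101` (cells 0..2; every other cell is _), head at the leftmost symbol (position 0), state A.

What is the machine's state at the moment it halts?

A | [1]01_   read 1 → write _, move R, go to C
C | _[0]1_   read 0 → write 0, move S, go to D
D | _[0]1_   read 0 → write 0, move R, go to A
A | _0[1]_   read 1 → write _, move R, go to C
C | _0_[_]   read _ → write 0, move L, go to D
D | _0[_]0
No transition is defined for (D, _); M halts in state D.

D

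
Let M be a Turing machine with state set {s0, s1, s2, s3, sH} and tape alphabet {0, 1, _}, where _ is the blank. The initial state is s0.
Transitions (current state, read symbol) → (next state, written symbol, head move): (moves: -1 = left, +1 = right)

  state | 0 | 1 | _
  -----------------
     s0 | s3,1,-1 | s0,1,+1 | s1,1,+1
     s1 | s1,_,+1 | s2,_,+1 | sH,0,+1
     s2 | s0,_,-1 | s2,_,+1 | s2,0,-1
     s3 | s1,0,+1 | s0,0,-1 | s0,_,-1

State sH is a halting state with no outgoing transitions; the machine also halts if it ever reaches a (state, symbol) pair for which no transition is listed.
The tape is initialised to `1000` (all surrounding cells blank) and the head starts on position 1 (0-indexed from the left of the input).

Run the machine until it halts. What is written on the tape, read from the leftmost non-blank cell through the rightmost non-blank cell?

1_100

state=s0 head=1 tape=_1[0]00   (s0,0)→(s3,1,-1)
state=s3 head=0 tape=_[1]100   (s3,1)→(s0,0,-1)
state=s0 head=-1 tape=[_]0100   (s0,_)→(s1,1,+1)
state=s1 head=0 tape=1[0]100   (s1,0)→(s1,_,+1)
state=s1 head=1 tape=1_[1]00   (s1,1)→(s2,_,+1)
state=s2 head=2 tape=1__[0]0   (s2,0)→(s0,_,-1)
state=s0 head=1 tape=1_[_]_0   (s0,_)→(s1,1,+1)
state=s1 head=2 tape=1_1[_]0   (s1,_)→(sH,0,+1)
state=sH head=3 tape=1_10[0]
The non-blank tape span at halt is 1_100.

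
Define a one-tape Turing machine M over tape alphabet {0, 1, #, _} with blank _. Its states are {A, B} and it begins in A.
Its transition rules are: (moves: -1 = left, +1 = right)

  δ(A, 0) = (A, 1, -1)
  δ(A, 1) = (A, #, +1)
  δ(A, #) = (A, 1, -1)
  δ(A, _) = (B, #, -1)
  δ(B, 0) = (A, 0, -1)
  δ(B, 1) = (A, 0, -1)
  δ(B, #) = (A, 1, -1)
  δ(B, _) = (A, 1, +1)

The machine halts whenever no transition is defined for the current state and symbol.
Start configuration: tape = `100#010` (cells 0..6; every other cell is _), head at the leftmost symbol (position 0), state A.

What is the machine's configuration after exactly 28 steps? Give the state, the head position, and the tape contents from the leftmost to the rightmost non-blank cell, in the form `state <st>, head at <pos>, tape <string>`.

state=A head=0 tape=____[1]00#010   (A,1)→(A,#,+1)
state=A head=1 tape=____#[0]0#010   (A,0)→(A,1,-1)
state=A head=0 tape=____[#]10#010   (A,#)→(A,1,-1)
state=A head=-1 tape=___[_]110#010   (A,_)→(B,#,-1)
state=B head=-2 tape=__[_]#110#010   (B,_)→(A,1,+1)
state=A head=-1 tape=__1[#]110#010   (A,#)→(A,1,-1)
state=A head=-2 tape=__[1]1110#010   (A,1)→(A,#,+1)
state=A head=-1 tape=__#[1]110#010   (A,1)→(A,#,+1)
state=A head=0 tape=__##[1]10#010   (A,1)→(A,#,+1)
state=A head=1 tape=__###[1]0#010   (A,1)→(A,#,+1)
state=A head=2 tape=__####[0]#010   (A,0)→(A,1,-1)
state=A head=1 tape=__###[#]1#010   (A,#)→(A,1,-1)
state=A head=0 tape=__##[#]11#010   (A,#)→(A,1,-1)
state=A head=-1 tape=__#[#]111#010   (A,#)→(A,1,-1)
state=A head=-2 tape=__[#]1111#010   (A,#)→(A,1,-1)
state=A head=-3 tape=_[_]11111#010   (A,_)→(B,#,-1)
state=B head=-4 tape=[_]#11111#010   (B,_)→(A,1,+1)
state=A head=-3 tape=1[#]11111#010   (A,#)→(A,1,-1)
state=A head=-4 tape=[1]111111#010   (A,1)→(A,#,+1)
state=A head=-3 tape=#[1]11111#010   (A,1)→(A,#,+1)
state=A head=-2 tape=##[1]1111#010   (A,1)→(A,#,+1)
state=A head=-1 tape=###[1]111#010   (A,1)→(A,#,+1)
state=A head=0 tape=####[1]11#010   (A,1)→(A,#,+1)
state=A head=1 tape=#####[1]1#010   (A,1)→(A,#,+1)
state=A head=2 tape=######[1]#010   (A,1)→(A,#,+1)
state=A head=3 tape=#######[#]010   (A,#)→(A,1,-1)
state=A head=2 tape=######[#]1010   (A,#)→(A,1,-1)
state=A head=1 tape=#####[#]11010   (A,#)→(A,1,-1)
state=A head=0 tape=####[#]111010
After 28 steps: state A, head at 0, tape #####111010.

state A, head at 0, tape #####111010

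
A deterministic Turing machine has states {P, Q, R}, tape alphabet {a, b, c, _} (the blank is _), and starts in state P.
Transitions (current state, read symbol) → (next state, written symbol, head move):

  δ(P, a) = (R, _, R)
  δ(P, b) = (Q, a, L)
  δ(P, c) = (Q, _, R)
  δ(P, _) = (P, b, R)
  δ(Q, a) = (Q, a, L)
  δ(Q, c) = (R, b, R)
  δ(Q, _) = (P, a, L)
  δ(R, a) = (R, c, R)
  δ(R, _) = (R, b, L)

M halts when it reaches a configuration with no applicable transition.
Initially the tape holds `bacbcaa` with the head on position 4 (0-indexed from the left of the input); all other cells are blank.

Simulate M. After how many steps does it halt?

P | bacb[c]aa_   read c → write _, move R, go to Q
Q | bacb_[a]a_   read a → write a, move L, go to Q
Q | bacb[_]aa_   read _ → write a, move L, go to P
P | bac[b]aaa_   read b → write a, move L, go to Q
Q | ba[c]aaaa_   read c → write b, move R, go to R
R | bab[a]aaa_   read a → write c, move R, go to R
R | babc[a]aa_   read a → write c, move R, go to R
R | babcc[a]a_   read a → write c, move R, go to R
R | babccc[a]_   read a → write c, move R, go to R
R | babcccc[_]   read _ → write b, move L, go to R
R | babccc[c]b
M halts after 10 transitions.

10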